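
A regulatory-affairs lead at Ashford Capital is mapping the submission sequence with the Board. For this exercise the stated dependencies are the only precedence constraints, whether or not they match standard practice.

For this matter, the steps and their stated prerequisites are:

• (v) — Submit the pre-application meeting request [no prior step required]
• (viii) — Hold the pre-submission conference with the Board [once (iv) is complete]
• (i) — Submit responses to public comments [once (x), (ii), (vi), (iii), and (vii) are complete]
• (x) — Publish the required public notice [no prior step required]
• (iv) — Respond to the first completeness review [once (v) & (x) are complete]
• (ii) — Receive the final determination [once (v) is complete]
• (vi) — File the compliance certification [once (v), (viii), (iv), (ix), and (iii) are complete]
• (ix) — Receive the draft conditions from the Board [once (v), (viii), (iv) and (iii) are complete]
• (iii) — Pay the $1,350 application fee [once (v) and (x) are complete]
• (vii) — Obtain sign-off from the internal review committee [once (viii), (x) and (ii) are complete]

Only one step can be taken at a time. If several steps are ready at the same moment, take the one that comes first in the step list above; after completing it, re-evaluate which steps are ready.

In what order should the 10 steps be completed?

(v) (x) (iv) (viii) (ii) (iii) (ix) (vi) (vii) (i)

(v) and (x) have no prerequisites; (v) is listed earlier, so (v) is first.
(ii) now also ready, so the ready set is {(x), (ii)}; (x) is listed earlier → (x).
(iv) and (iii) now also ready, so the ready set is {(iv), (ii), (iii)}; (iv) is listed earlier → (iv).
(viii) now also ready, so the ready set is {(viii), (ii), (iii)}; (viii) is listed earlier → (viii).
(ii) and (iii) are both available; (ii) is listed earlier → (ii).
Now (iii) and (vii) have their prerequisites met. (iii) is listed earlier, so (iii) next.
(ix) now also ready, so the ready set is {(ix), (vii)}; (ix) is listed earlier → (ix).
(vi) now also ready, so the ready set is {(vi), (vii)}; (vi) is listed earlier → (vi).
(vii) needed (viii), (x) and (ii), now all done → (vii).
That leaves (i) as the only ready step → (i).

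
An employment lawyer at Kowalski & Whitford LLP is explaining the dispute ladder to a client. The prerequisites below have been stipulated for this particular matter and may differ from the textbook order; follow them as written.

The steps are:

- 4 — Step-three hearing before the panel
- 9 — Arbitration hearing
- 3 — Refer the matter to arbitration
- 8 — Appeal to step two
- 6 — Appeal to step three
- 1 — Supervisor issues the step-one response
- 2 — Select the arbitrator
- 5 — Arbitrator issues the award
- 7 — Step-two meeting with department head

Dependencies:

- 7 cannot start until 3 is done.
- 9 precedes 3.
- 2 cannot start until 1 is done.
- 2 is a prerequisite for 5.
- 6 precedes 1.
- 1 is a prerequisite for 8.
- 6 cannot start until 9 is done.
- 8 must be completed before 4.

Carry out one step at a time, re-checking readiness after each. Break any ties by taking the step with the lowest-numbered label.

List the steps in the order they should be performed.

9, 3, 6, 1, 2, 5, 7, 8, 4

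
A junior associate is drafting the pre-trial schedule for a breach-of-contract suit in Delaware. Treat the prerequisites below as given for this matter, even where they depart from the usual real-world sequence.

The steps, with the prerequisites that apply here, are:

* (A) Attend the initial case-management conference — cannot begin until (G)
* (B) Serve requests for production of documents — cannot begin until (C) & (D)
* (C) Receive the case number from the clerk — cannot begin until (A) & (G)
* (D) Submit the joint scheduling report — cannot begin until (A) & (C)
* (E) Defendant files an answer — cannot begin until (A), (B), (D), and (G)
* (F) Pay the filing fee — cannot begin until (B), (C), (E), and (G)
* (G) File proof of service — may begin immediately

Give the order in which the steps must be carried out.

(G) (A) (C) (D) (B) (E) (F)

(G) is the only step with nothing outstanding, so it goes first.
That leaves (A) as the only ready step → (A).
(C) is the only step now ready → (C).
(D) needed (A) and (C), now all done → (D).
(B) needed (C) and (D), now all done → (B).
That leaves (E) as the only ready step → (E).
(F) is the only step now ready → (F).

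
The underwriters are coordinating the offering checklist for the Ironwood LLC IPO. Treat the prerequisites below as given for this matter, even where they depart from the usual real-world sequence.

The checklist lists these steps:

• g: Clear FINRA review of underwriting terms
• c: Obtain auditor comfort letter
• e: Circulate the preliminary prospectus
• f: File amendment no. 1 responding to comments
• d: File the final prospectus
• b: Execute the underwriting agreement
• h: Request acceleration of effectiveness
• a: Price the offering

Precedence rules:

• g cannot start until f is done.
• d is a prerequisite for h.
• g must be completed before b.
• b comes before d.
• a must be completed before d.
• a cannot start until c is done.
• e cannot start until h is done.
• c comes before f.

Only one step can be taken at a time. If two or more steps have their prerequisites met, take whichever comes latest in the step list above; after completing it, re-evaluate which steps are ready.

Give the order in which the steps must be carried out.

c a f g b d h e

Only c has no prerequisites, so it is first.
Ready: a and f. a is listed later → a.
f needed c, now all done → f.
Next only g has its prerequisites met → g.
b is the only step now ready → b.
Next only d has its prerequisites met → d.
h is the only step now ready → h.
That leaves e as the only ready step → e.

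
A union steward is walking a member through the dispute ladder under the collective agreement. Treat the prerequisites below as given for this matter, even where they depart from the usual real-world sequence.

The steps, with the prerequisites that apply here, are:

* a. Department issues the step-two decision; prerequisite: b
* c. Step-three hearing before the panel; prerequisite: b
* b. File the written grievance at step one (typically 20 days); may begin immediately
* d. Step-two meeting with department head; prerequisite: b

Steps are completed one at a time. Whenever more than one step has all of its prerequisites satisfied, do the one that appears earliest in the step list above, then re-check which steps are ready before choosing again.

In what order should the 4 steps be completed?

b a c d

b has no prerequisites → b first.
Now a, c and d have their prerequisites met. a is listed earlier, so a next.
c and d are both available; c is listed earlier → c.
Next only d has its prerequisites met → d.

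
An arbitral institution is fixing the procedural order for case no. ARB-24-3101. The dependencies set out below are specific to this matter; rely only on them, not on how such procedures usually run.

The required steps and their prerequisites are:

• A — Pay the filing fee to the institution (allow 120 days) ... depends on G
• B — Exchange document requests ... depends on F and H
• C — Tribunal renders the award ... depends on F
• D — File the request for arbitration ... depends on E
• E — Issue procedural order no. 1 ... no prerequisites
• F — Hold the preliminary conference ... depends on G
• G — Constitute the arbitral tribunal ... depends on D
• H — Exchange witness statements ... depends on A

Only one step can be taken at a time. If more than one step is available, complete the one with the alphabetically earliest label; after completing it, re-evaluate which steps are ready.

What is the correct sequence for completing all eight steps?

E → D → G → A → F → C → H → B

E has no prerequisites → E first.
D is the only step now ready → D.
G is the only step now ready → G.
Ready: A and F. A has the earlier label → A.
H now also ready, so the ready set is {F, H}; F has the earlier label → F.
C now also ready, so the ready set is {C, H}; C has the earlier label → C.
Next only H has its prerequisites met → H.
B needed F and H, now all done → B.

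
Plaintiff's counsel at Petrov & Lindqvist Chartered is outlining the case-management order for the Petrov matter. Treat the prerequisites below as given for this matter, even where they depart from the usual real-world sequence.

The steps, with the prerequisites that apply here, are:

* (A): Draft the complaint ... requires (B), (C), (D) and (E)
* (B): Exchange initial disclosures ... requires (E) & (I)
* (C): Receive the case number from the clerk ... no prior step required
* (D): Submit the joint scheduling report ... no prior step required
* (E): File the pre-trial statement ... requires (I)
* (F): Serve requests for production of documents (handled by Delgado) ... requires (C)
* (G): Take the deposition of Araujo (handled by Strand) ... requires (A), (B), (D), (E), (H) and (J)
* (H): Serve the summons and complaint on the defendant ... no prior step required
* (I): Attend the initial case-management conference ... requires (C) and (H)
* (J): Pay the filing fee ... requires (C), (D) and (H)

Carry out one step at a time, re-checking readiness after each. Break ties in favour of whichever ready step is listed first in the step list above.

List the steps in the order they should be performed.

Nothing is required for (C), (D) and (H). (C) is listed earlier → (C) first.
(D), (F) and (H) are all available; (D) is listed earlier → (D).
Now (F) and (H) have their prerequisites met. (F) is listed earlier, so (F) next.
That leaves (H) as the only ready step → (H).
Ready: (I) and (J). (I) is listed earlier → (I).
(E) and (J) are both available; (E) is listed earlier → (E).
(B) now also ready, so the ready set is {(B), (J)}; (B) is listed earlier → (B).
(A) now also ready, so the ready set is {(A), (J)}; (A) is listed earlier → (A).
That leaves (J) as the only ready step → (J).
(G) is the only step now ready → (G).

(C), (D), (F), (H), (I), (E), (B), (A), (J), (G)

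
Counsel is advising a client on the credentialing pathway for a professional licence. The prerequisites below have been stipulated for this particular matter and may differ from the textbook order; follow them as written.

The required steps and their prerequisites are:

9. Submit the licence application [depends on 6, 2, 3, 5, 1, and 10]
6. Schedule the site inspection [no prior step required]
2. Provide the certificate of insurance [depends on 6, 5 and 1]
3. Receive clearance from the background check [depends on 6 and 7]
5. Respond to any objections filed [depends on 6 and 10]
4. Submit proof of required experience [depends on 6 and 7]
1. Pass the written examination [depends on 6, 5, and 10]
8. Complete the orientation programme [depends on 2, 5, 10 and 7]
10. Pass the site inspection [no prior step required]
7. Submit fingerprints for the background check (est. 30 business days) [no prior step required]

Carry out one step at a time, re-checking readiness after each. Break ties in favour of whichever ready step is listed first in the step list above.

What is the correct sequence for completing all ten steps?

Nothing is required for 6, 10 and 7. 6 is listed earlier → 6 first.
10 and 7 are both available; 10 is listed earlier → 10.
5 now also ready, so the ready set is {5, 7}; 5 is listed earlier → 5.
1 and 7 are both available; 1 is listed earlier → 1.
2 now also ready, so the ready set is {2, 7}; 2 is listed earlier → 2.
7 is the only step now ready → 7.
Ready: 3, 4 and 8. 3 is listed earlier → 3.
9, 4 and 8 are all available; 9 is listed earlier → 9.
Now 4 and 8 have their prerequisites met. 4 is listed earlier, so 4 next.
Next only 8 has its prerequisites met → 8.

6 10 5 1 2 7 3 9 4 8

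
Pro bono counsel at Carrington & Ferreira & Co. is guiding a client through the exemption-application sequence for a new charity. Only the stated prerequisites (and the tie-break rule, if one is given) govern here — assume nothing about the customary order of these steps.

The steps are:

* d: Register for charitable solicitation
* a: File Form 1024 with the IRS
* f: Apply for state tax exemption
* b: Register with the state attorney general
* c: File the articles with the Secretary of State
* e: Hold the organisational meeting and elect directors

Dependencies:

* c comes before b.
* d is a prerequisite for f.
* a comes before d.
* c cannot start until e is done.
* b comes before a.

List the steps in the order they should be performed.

Only e has no prerequisites, so it is first.
That leaves c as the only ready step → c.
b needed c, now all done → b.
a is the only step now ready → a.
d is the only step now ready → d.
f needed d, now all done → f.

e → c → b → a → d → f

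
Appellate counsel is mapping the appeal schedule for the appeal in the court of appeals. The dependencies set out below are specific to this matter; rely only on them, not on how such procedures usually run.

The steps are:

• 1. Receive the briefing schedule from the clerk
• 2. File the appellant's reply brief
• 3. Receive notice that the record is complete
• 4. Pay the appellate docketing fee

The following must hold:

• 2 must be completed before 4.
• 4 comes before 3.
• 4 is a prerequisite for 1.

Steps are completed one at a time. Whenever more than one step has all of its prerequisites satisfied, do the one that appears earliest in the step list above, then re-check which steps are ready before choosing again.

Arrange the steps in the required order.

2, 4, 1, 3

2 has no prerequisites → 2 first.
Next only 4 has its prerequisites met → 4.
1 and 3 are both available; 1 is listed earlier → 1.
3 needed 4, now all done → 3.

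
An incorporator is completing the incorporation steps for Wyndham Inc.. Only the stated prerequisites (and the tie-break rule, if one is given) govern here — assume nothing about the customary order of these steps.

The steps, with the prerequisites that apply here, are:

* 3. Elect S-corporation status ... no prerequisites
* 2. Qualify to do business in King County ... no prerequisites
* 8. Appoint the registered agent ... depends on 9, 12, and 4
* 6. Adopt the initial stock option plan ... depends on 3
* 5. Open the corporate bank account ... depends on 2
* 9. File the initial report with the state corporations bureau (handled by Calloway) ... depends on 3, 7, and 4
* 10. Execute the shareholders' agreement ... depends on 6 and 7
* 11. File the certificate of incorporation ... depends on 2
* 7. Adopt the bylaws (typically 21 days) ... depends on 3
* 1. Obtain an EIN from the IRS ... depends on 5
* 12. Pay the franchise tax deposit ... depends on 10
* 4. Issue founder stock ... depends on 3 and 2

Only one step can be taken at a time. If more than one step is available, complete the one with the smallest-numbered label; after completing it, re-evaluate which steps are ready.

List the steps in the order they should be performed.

2 and 3 have no prerequisites; 2 has the earlier label, so 2 is first.
Ready: 3, 5 and 11. 3 has the earlier label → 3.
4, 5, 6, 7 and 11 are all available; 4 has the earlier label → 4.
5, 6, 7 and 11 are all available; 5 has the earlier label → 5.
1 now also ready, so the ready set is {1, 6, 7, 11}; 1 has the earlier label → 1.
6, 7 and 11 are all available; 6 has the earlier label → 6.
Now 7 and 11 have their prerequisites met. 7 has the earlier label, so 7 next.
9 and 10 now also ready, so the ready set is {9, 10, 11}; 9 has the earlier label → 9.
Now 10 and 11 have their prerequisites met. 10 has the earlier label, so 10 next.
12 now also ready, so the ready set is {11, 12}; 11 has the earlier label → 11.
12 needed 10, now all done → 12.
Next only 8 has its prerequisites met → 8.

2, 3, 4, 5, 1, 6, 7, 9, 10, 11, 12, 8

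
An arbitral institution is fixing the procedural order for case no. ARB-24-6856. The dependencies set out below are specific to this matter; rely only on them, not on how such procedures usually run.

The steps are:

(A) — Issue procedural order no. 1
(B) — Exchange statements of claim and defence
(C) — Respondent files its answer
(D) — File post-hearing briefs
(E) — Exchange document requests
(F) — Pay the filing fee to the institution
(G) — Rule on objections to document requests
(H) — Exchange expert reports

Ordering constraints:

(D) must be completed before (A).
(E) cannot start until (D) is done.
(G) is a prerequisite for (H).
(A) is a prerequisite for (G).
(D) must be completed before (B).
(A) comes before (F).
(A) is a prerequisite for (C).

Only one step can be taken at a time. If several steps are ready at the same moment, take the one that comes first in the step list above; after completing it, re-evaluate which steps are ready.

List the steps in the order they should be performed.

(D) is the only step with nothing outstanding, so it goes first.
(A), (B) and (E) are all available; (A) is listed earlier → (A).
(C), (F) and (G) now also ready, so the ready set is {(B), (C), (E), (F), (G)}; (B) is listed earlier → (B).
Ready: (C), (E), (F) and (G). (C) is listed earlier → (C).
Now (E), (F) and (G) have their prerequisites met. (E) is listed earlier, so (E) next.
Ready: (F) and (G). (F) is listed earlier → (F).
Next only (G) has its prerequisites met → (G).
(H) needed (G), now all done → (H).

(D) → (A) → (B) → (C) → (E) → (F) → (G) → (H)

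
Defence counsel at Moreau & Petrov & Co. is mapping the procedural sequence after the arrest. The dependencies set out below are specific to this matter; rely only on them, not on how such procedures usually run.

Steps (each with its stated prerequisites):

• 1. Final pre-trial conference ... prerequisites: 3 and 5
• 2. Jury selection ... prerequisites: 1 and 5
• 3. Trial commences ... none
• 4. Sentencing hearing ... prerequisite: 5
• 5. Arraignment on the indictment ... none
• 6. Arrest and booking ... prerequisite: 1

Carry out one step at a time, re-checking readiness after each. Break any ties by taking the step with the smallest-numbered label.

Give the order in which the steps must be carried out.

3 and 5 have no prerequisites; 3 has the earlier label, so 3 is first.
Next only 5 has its prerequisites met → 5.
Now 1 and 4 have their prerequisites met. 1 has the earlier label, so 1 next.
Now 2, 4 and 6 have their prerequisites met. 2 has the earlier label, so 2 next.
Ready: 4 and 6. 4 has the earlier label → 4.
Next only 6 has its prerequisites met → 6.

3, 5, 1, 2, 4, 6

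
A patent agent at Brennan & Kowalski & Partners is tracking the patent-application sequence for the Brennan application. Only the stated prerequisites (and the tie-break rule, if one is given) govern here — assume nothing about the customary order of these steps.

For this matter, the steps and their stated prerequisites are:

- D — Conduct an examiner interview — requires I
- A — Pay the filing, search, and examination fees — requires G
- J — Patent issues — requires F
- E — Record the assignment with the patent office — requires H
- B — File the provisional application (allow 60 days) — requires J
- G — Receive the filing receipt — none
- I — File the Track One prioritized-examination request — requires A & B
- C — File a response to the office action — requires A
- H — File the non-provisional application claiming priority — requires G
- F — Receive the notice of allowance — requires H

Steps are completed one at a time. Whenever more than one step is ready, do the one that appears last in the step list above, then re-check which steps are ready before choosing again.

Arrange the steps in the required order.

Only G has no prerequisites, so it is first.
H and A are both available; H is listed later → H.
Now F, E and A have their prerequisites met. F is listed later, so F next.
Now E, J and A have their prerequisites met. E is listed later, so E next.
Ready: J and A. J is listed later → J.
B and A are both available; B is listed later → B.
That leaves A as the only ready step → A.
Ready: C and I. C is listed later → C.
That leaves I as the only ready step → I.
D is the only step now ready → D.

G, H, F, E, J, B, A, C, I, D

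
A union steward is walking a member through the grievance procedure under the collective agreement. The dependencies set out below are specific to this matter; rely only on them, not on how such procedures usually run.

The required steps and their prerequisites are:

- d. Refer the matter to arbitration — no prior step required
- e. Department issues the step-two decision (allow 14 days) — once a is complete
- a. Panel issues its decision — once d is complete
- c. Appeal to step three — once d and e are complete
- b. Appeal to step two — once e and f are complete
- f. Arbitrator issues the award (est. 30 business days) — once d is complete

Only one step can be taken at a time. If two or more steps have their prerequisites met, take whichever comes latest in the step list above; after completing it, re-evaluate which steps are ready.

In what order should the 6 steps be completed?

d f a e b c

d has no prerequisites → d first.
Now f and a have their prerequisites met. f is listed later, so f next.
Next only a has its prerequisites met → a.
e needed a, now all done → e.
Now b and c have their prerequisites met. b is listed later, so b next.
c needed e and d, now all done → c.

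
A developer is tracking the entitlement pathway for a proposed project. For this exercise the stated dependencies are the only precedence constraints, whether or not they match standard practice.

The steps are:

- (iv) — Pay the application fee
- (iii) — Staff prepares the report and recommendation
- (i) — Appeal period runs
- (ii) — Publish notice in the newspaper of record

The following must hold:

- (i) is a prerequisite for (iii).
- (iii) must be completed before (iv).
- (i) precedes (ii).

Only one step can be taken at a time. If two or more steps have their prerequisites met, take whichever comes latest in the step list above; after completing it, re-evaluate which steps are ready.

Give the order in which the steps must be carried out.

(i) is the only step with nothing outstanding, so it goes first.
Now (ii) and (iii) have their prerequisites met. (ii) is listed later, so (ii) next.
Next only (iii) has its prerequisites met → (iii).
Next only (iv) has its prerequisites met → (iv).

(i) → (ii) → (iii) → (iv)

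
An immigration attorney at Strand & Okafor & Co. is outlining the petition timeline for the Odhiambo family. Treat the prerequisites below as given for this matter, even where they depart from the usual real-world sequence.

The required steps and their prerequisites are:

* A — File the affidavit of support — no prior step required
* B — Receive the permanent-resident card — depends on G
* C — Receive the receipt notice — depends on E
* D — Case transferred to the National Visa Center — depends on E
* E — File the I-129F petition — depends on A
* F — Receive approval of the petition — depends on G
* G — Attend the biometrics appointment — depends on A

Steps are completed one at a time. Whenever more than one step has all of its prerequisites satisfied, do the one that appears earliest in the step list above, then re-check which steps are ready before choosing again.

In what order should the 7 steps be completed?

A, E, C, D, G, B, F

A is the only step with nothing outstanding, so it goes first.
Now E and G have their prerequisites met. E is listed earlier, so E next.
C and D now also ready, so the ready set is {C, D, G}; C is listed earlier → C.
Now D and G have their prerequisites met. D is listed earlier, so D next.
G needed A, now all done → G.
Now B and F have their prerequisites met. B is listed earlier, so B next.
Next only F has its prerequisites met → F.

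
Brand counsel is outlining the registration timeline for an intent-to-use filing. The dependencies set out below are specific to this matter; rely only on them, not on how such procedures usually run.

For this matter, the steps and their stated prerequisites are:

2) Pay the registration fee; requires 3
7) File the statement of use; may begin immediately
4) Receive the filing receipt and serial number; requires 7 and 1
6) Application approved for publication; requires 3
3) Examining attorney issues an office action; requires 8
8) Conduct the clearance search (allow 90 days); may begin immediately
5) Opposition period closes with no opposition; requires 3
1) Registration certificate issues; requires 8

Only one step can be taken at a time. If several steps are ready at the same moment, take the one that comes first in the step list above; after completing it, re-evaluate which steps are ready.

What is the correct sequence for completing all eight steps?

7 8 3 2 6 5 1 4

Nothing is required for 7 and 8. 7 is listed earlier → 7 first.
That leaves 8 as the only ready step → 8.
Now 3 and 1 have their prerequisites met. 3 is listed earlier, so 3 next.
Now 2, 6, 5 and 1 have their prerequisites met. 2 is listed earlier, so 2 next.
Now 6, 5 and 1 have their prerequisites met. 6 is listed earlier, so 6 next.
Now 5 and 1 have their prerequisites met. 5 is listed earlier, so 5 next.
That leaves 1 as the only ready step → 1.
Next only 4 has its prerequisites met → 4.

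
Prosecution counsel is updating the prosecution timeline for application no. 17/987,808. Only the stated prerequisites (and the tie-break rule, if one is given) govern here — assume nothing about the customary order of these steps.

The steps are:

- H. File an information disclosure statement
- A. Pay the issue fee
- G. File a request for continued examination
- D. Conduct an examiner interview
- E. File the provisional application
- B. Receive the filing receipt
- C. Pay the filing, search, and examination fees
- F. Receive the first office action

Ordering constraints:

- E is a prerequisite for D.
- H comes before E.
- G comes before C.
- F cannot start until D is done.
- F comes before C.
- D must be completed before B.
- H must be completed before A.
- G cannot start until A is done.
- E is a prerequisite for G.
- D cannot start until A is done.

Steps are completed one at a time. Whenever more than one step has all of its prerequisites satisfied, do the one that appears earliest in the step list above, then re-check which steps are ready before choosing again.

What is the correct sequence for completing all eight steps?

Only H has no prerequisites, so it is first.
A and E are both available; A is listed earlier → A.
That leaves E as the only ready step → E.
Now G and D have their prerequisites met. G is listed earlier, so G next.
D is the only step now ready → D.
B and F are both available; B is listed earlier → B.
That leaves F as the only ready step → F.
C needed G and F, now all done → C.

H → A → E → G → D → B → F → C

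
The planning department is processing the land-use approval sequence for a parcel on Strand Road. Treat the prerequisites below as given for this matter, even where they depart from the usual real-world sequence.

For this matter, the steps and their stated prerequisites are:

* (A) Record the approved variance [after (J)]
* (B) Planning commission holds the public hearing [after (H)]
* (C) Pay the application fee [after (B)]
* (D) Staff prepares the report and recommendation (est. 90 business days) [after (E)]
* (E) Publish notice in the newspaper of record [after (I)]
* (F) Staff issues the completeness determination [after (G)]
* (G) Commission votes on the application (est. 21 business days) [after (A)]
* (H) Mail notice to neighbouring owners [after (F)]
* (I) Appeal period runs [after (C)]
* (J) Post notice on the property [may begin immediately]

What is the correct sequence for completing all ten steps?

(J) has no prerequisites → (J) first.
(A) is the only step now ready → (A).
(G) needed (A), now all done → (G).
(F) is the only step now ready → (F).
(H) needed (F), now all done → (H).
(B) needed (H), now all done → (B).
(C) is the only step now ready → (C).
(I) needed (C), now all done → (I).
(E) needed (I), now all done → (E).
(D) needed (E), now all done → (D).

(J) → (A) → (G) → (F) → (H) → (B) → (C) → (I) → (E) → (D)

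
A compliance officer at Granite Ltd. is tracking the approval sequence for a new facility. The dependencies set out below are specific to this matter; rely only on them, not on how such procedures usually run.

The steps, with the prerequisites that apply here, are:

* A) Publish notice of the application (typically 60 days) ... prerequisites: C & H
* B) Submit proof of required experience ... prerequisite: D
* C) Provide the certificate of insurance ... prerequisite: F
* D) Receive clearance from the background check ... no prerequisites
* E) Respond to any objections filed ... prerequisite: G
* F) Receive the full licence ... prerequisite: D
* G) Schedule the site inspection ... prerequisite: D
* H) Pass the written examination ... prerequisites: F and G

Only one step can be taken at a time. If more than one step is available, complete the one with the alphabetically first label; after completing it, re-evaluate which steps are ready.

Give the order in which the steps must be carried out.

D, B, F, C, G, E, H, A

D has no prerequisites → D first.
Now B, F and G have their prerequisites met. B has the earlier label, so B next.
Ready: F and G. F has the earlier label → F.
Ready: C and G. C has the earlier label → C.
That leaves G as the only ready step → G.
Now E and H have their prerequisites met. E has the earlier label, so E next.
That leaves H as the only ready step → H.
A needed C and H, now all done → A.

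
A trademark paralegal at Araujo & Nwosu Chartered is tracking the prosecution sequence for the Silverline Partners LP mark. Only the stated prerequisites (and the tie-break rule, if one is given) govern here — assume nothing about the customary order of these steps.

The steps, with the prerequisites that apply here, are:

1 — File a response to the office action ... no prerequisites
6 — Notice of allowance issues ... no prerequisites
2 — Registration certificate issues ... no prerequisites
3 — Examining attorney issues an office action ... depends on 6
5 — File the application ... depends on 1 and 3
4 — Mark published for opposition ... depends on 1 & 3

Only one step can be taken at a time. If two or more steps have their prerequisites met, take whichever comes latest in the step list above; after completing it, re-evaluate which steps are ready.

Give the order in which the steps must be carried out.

2 6 3 1 4 5

Nothing is required for 2, 6 and 1. 2 is listed later → 2 first.
Now 6 and 1 have their prerequisites met. 6 is listed later, so 6 next.
3 now also ready, so the ready set is {3, 1}; 3 is listed later → 3.
That leaves 1 as the only ready step → 1.
4 and 5 are both available; 4 is listed later → 4.
5 is the only step now ready → 5.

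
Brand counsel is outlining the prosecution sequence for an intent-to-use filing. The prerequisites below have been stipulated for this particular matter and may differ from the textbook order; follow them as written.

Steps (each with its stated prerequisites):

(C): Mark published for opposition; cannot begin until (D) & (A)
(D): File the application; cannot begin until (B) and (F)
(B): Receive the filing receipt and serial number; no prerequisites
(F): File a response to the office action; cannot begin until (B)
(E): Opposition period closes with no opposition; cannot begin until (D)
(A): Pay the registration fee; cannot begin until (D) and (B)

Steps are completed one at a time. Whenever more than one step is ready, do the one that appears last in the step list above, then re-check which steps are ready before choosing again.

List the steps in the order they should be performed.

(B), (F), (D), (A), (E), (C)

(B) is the only step with nothing outstanding, so it goes first.
(F) is the only step now ready → (F).
That leaves (D) as the only ready step → (D).
(A) and (E) are both available; (A) is listed later → (A).
Now (E) and (C) have their prerequisites met. (E) is listed later, so (E) next.
That leaves (C) as the only ready step → (C).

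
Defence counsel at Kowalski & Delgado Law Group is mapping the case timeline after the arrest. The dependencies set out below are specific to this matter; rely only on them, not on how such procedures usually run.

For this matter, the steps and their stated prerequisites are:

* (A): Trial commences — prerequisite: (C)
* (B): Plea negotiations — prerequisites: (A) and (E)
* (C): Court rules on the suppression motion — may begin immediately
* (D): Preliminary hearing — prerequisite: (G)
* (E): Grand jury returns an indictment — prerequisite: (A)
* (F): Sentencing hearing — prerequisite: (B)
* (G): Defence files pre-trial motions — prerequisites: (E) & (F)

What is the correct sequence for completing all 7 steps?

(C), (A), (E), (B), (F), (G), (D)

(C) has no prerequisites → (C) first.
(A) is the only step now ready → (A).
(E) needed (A), now all done → (E).
(B) is the only step now ready → (B).
(F) needed (B), now all done → (F).
Next only (G) has its prerequisites met → (G).
(D) is the only step now ready → (D).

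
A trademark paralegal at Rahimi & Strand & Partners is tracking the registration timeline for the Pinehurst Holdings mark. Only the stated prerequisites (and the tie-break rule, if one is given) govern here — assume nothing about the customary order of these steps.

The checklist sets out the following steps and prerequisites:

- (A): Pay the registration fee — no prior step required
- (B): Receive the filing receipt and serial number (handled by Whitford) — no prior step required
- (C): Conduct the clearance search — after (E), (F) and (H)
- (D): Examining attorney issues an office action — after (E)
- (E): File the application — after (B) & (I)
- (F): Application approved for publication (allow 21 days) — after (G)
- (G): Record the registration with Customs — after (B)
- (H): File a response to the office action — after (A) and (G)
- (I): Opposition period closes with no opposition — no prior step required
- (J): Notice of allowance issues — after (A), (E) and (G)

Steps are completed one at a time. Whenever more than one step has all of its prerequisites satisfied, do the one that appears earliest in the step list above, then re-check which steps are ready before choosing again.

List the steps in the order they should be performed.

(A), (B), (G), (F), (H), (I), (E), (C), (D), (J)

Nothing is required for (A), (B) and (I). (A) is listed earlier → (A) first.
Now (B) and (I) have their prerequisites met. (B) is listed earlier, so (B) next.
(G) now also ready, so the ready set is {(G), (I)}; (G) is listed earlier → (G).
(F) and (H) now also ready, so the ready set is {(F), (H), (I)}; (F) is listed earlier → (F).
Now (H) and (I) have their prerequisites met. (H) is listed earlier, so (H) next.
Next only (I) has its prerequisites met → (I).
That leaves (E) as the only ready step → (E).
Now (C), (D) and (J) have their prerequisites met. (C) is listed earlier, so (C) next.
Ready: (D) and (J). (D) is listed earlier → (D).
That leaves (J) as the only ready step → (J).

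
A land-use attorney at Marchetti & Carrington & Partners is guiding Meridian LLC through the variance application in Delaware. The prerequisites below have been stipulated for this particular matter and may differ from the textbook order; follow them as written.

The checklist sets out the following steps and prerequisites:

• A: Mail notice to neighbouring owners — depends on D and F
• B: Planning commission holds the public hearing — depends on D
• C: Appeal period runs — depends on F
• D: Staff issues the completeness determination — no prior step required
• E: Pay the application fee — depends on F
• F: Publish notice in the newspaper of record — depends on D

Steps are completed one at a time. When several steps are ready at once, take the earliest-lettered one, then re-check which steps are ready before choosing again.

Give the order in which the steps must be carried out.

Only D has no prerequisites, so it is first.
B and F are both available; B has the earlier label → B.
That leaves F as the only ready step → F.
A, C and E are all available; A has the earlier label → A.
Now C and E have their prerequisites met. C has the earlier label, so C next.
Next only E has its prerequisites met → E.

D B F A C E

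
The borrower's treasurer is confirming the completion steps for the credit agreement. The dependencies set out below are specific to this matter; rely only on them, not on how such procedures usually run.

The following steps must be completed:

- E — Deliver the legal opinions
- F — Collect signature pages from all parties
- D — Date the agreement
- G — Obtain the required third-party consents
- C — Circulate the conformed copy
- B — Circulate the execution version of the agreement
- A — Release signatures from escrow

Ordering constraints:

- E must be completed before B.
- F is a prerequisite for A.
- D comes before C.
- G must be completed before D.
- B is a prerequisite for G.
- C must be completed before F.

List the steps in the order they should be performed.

Only E has no prerequisites, so it is first.
That leaves B as the only ready step → B.
G needed B, now all done → G.
D needed G, now all done → D.
That leaves C as the only ready step → C.
F needed C, now all done → F.
A needed F, now all done → A.

E → B → G → D → C → F → A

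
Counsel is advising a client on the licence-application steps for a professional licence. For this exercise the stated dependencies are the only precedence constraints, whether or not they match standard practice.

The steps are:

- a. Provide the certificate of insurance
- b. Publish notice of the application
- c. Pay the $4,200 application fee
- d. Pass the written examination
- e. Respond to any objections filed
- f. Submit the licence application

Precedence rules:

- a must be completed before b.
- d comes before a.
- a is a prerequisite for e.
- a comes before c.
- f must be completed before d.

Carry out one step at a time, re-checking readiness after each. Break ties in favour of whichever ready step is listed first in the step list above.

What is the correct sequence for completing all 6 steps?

f, d, a, b, c, e

f is the only step with nothing outstanding, so it goes first.
d needed f, now all done → d.
That leaves a as the only ready step → a.
Now b, c and e have their prerequisites met. b is listed earlier, so b next.
Ready: c and e. c is listed earlier → c.
That leaves e as the only ready step → e.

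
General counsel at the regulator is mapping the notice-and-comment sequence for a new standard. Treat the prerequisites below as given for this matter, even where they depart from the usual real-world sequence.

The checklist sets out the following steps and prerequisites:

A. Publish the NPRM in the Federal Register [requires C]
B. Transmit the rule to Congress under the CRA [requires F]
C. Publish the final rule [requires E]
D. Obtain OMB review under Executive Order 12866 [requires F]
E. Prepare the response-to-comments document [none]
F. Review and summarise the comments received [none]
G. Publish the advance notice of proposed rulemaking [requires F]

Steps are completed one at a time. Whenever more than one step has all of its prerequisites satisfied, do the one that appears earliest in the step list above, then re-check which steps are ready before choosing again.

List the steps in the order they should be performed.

E C A F B D G

Nothing is required for E and F. E is listed earlier → E first.
Ready: C and F. C is listed earlier → C.
A and F are both available; A is listed earlier → A.
Next only F has its prerequisites met → F.
Now B, D and G have their prerequisites met. B is listed earlier, so B next.
Now D and G have their prerequisites met. D is listed earlier, so D next.
That leaves G as the only ready step → G.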